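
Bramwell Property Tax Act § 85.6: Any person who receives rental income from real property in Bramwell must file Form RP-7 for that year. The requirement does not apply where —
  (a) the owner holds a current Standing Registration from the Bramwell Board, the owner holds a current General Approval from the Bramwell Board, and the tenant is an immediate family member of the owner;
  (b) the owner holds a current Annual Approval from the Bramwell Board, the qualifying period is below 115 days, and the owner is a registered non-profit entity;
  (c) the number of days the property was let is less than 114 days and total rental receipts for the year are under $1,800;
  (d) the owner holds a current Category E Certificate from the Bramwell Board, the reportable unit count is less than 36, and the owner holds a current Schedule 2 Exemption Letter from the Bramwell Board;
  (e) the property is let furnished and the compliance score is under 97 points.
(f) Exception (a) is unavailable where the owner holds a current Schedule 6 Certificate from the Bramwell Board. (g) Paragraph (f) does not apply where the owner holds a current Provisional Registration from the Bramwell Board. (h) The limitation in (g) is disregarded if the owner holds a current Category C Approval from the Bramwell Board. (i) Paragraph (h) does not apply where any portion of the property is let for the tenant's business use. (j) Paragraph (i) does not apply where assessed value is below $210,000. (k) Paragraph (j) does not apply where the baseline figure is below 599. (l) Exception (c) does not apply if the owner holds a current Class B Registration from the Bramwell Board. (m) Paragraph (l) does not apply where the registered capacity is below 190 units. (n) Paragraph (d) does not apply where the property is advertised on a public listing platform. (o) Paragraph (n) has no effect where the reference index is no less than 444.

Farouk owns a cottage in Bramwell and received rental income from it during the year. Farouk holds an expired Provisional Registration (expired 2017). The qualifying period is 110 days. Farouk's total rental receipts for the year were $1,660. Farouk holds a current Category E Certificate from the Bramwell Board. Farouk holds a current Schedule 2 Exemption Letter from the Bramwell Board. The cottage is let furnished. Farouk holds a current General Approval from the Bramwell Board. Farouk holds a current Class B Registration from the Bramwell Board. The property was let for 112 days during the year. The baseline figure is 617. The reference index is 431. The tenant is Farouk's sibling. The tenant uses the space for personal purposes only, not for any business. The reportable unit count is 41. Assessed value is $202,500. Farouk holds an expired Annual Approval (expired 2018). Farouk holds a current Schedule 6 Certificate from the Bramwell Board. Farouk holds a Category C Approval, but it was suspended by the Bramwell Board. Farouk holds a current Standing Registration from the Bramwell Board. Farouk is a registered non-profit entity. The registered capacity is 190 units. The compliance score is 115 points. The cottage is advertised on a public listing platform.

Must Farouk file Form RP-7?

All of (a)'s requirements are met (a current Standing Registration is held; a current General Approval is held; the tenant is an immediate family member). Turning to paragraphs (f)–(k): (f) is engaged — a current Schedule 6 Certificate is held. (g) is not engaged (no current Provisional Registration is held), so (f) stands. (a) is therefore removed.
Exception (b) does not apply: no current Annual Approval is held.
Exception (c) is satisfied on its face — the number of days the property was let is 112 days, less than the 114 days limit; total rental receipts for the year are $1,660, under the $1,800 limit. But: (l) applies — a current Class B Registration is held. (m) does not operate here (the registered capacity is 190 units, not below 190 units), so (l) stands. Exception (c) does not apply.
Exception (d) does not apply: the reportable unit count is 41, not less than 36.
Exception (e) requires that the compliance score is under 97 points; but the compliance score is 115 points, not under 97 points, so (e) is unavailable.
Every exception is unavailable, so the rule governs.

Yes — Farouk must file Form RP-7.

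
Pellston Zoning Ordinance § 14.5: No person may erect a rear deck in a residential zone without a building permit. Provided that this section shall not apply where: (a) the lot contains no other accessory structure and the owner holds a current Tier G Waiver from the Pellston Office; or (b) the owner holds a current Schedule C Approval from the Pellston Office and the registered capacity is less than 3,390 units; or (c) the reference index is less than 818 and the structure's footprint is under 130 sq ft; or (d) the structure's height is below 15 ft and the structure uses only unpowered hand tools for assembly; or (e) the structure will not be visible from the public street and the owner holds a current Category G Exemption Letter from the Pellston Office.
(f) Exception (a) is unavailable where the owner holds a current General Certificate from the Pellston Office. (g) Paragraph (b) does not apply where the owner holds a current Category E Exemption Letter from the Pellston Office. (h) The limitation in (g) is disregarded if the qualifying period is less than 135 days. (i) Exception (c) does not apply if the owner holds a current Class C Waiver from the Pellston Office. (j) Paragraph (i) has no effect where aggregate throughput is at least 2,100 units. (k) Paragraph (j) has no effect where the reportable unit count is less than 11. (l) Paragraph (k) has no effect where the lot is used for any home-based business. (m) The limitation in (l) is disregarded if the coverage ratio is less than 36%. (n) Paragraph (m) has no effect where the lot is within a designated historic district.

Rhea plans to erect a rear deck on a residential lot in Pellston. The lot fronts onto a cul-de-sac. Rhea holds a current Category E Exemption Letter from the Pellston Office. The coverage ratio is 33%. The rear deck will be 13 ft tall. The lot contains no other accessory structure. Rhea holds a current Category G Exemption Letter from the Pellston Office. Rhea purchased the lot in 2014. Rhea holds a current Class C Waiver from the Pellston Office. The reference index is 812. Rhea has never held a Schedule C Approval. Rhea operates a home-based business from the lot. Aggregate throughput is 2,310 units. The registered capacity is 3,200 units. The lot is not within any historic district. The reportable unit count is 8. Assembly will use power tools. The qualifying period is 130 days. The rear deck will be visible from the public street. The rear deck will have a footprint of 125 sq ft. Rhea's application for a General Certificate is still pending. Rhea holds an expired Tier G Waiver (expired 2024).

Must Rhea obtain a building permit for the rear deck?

Exception (a) fails — the Tier G Waiver is not current.
Exception (b) fails — no current Schedule C Approval is held.
Exception (c) is satisfied on its face — the reference index is 812, less than the 818 limit; the structure's footprint is 125 sq ft, under the 130 sq ft limit. But applying paragraphs (i)–(n): (i) operates against (c): a current Class C Waiver is held. (j) operates (aggregate throughput is 2,310 units, meeting the 2,100 units threshold), but is displaced by (k): (k) is engaged — the reportable unit count is 8, less than the 11 limit. (l) would limit (k) — a home-based business operates on the lot — but (m) sets (l) aside: (m) is triggered — the coverage ratio is 33%, less than the 36% limit. (n), which would lift (m), is not triggered — the lot is not in a historic district. So (c) is unavailable.
Exception (d) does not apply: assembly uses power tools.
Exception (e) requires that the structure will not be visible from the public street; but the structure will be visible from the street, so (e) is unavailable.
None of the exceptions is available; § 14.5 applies in full.

Yes — Rhea must obtain a building permit.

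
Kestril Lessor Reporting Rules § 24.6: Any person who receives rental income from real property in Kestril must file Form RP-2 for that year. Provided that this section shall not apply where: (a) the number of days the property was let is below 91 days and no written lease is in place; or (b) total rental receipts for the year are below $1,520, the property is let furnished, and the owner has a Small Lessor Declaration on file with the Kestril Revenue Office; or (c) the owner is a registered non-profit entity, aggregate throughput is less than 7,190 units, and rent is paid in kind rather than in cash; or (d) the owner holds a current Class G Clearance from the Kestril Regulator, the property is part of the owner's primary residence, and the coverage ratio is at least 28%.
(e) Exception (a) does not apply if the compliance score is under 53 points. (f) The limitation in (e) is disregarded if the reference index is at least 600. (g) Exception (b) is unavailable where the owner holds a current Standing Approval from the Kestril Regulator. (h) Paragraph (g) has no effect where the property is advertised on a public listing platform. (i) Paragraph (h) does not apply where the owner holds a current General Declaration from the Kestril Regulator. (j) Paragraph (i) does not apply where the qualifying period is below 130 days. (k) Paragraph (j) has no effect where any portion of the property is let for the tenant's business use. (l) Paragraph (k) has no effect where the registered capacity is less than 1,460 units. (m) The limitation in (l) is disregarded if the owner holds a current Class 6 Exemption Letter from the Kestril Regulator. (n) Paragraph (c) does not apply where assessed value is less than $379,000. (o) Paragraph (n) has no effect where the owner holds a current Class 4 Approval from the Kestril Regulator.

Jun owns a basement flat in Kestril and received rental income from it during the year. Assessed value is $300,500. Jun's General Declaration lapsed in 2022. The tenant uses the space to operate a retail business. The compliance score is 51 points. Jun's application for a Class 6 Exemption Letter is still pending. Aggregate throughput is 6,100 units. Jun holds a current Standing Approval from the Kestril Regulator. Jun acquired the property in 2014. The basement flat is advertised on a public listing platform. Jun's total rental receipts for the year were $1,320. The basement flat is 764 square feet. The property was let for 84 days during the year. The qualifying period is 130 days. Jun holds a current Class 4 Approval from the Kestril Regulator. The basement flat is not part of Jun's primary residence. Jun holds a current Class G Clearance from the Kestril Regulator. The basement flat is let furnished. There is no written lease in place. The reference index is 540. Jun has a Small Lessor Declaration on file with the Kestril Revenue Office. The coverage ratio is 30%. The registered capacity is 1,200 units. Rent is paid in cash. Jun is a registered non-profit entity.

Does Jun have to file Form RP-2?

No — exception (b) applies; Jun is not required to file Form RP-2.

Exception (a)'s conditions are all satisfied: the number of days the property was let is 84 days, below the 91 days limit; there is no written lease. Turning to paragraphs (e)–(f): (e) operates against (a): the compliance score is 51 points, under the 53 points limit. (f) is not engaged (the reference index is 540, short of 600), so (e) stands. Exception (a) does not apply.
Exception (b)'s conditions are all satisfied: total rental receipts for the year are $1,320, below the $1,520 limit; the property is let furnished; a Small Lessor Declaration is on file. Applying paragraphs (g)–(m): (g) is engaged (a current Standing Approval is held), but is displaced by (h): (h) operates against (g): the property is publicly advertised. (i) is inapplicable (the General Declaration is not current), so (h) stands. So (b) applies.
Exception (c) requires that rent is paid in kind rather than in cash; but rent is paid in cash, so (c) is unavailable.
Exception (d) does not apply: the basement flat is not part of the primary residence.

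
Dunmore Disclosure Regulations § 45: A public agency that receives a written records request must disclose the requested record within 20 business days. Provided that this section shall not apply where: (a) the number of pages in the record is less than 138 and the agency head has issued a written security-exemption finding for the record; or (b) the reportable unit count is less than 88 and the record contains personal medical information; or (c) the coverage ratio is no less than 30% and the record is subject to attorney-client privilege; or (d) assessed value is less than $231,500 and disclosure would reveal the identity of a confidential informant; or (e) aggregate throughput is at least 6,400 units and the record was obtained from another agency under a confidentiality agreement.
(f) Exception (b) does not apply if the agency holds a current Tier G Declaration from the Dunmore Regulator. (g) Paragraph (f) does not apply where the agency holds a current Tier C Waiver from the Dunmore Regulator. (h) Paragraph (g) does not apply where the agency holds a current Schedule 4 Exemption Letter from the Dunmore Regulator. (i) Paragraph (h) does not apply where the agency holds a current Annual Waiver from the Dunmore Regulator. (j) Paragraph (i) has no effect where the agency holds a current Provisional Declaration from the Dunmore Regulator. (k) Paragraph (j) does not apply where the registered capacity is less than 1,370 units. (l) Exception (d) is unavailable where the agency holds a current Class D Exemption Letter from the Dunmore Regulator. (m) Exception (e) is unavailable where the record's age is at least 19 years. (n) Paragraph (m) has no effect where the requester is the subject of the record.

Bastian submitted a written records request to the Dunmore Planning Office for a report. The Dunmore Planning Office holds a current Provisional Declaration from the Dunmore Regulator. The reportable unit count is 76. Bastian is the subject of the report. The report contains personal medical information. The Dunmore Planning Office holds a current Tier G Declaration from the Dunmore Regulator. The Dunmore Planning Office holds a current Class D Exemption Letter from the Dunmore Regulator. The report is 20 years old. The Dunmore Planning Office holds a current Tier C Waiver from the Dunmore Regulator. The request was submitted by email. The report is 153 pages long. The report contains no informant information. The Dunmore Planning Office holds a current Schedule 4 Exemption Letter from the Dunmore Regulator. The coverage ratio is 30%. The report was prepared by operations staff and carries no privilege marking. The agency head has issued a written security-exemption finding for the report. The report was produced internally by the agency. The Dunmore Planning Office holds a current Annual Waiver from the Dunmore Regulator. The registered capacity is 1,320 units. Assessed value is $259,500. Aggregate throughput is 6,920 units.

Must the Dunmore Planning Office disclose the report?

No — exception (b) applies; the Dunmore Planning Office is not required to disclose the report.

Exception (a) fails — the number of pages in the record is 153, not less than 138.
Exception (b)'s conditions are all satisfied: the reportable unit count is 76, less than the 88 limit; the report contains personal medical information. Applying paragraphs (f)–(k): (f) would limit (b) — a current Tier G Declaration is held — but (g) sets (f) aside: (g) operates against (f): a current Tier C Waiver is held. (h) is engaged (a current Schedule 4 Exemption Letter is held), but is set aside by (i): (i) applies — a current Annual Waiver is held. (j) operates (a current Provisional Declaration is held), but yields to (k): (k) applies — the registered capacity is 1,320 units, less than the 1,370 units limit. Exception (b) stands.
Exception (c) requires that the record is subject to attorney-client privilege; but the report carries no privilege marking, so (c) is unavailable.
Exception (d) requires that assessed value is less than $231,500; but assessed value is $259,500, not less than $231,500, so (d) is unavailable.
Exception (e) does not apply: the report was produced internally.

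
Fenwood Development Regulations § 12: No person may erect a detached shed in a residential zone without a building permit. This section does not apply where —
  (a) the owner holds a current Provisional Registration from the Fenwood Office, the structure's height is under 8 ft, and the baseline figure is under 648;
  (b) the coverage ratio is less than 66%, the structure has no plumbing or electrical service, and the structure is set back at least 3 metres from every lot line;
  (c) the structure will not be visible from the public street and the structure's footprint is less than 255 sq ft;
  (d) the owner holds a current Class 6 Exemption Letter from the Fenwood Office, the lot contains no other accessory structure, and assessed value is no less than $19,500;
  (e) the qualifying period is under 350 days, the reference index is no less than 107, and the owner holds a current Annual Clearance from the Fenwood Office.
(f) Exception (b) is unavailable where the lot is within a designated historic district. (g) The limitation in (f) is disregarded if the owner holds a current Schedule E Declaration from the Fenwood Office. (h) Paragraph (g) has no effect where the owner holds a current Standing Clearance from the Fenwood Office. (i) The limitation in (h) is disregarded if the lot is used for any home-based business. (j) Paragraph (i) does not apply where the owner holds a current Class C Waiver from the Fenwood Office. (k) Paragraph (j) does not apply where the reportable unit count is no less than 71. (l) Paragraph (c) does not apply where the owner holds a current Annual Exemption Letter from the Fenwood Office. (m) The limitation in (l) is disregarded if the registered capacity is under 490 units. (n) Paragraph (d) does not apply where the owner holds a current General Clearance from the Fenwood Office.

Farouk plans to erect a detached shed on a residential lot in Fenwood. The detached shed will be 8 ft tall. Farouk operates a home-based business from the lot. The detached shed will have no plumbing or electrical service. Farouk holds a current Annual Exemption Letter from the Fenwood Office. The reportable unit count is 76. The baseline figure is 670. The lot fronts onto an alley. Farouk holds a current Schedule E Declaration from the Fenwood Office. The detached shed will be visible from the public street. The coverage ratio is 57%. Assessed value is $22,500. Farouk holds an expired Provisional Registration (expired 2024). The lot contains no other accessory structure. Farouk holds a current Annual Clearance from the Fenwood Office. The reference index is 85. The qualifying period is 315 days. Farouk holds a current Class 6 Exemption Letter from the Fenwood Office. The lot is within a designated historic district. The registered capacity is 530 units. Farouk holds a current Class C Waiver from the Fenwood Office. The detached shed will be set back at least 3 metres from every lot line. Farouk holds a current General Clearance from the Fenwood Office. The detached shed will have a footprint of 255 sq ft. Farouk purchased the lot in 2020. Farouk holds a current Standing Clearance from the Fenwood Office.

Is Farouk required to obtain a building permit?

No — exception (b) applies; Farouk does not need a building permit.

Exception (a) fails — no current Provisional Registration is held.
Exception (b)'s conditions are all satisfied: the coverage ratio is 57%, less than the 66% limit; there is no plumbing or electrical service; the setback is at least 3 m on every side. Under paragraphs (f)–(k): (f) would limit (b) — the lot is in a historic district — but (g) sets (f) aside: (g) operates against (f): a current Schedule E Declaration is held. (h) is engaged (a current Standing Clearance is held), but is displaced by (i): (i) operates against (h): a home-based business operates on the lot. (j) is engaged (a current Class C Waiver is held), but is itself disapplied by (k): (k) operates against (j): the reportable unit count is 76, meeting the 71 threshold. (b) remains available.
Exception (c) fails — the structure will be visible from the street.
Exception (d): a current Class 6 Exemption Letter is held; the lot has no other accessory structure; assessed value is $22,500, meeting the $19,500 threshold — every condition holds. However, paragraph (n) must be considered: (n) is engaged — a current General Clearance is held. (d) is therefore removed.
Exception (e) does not apply: the reference index is 85, short of 107.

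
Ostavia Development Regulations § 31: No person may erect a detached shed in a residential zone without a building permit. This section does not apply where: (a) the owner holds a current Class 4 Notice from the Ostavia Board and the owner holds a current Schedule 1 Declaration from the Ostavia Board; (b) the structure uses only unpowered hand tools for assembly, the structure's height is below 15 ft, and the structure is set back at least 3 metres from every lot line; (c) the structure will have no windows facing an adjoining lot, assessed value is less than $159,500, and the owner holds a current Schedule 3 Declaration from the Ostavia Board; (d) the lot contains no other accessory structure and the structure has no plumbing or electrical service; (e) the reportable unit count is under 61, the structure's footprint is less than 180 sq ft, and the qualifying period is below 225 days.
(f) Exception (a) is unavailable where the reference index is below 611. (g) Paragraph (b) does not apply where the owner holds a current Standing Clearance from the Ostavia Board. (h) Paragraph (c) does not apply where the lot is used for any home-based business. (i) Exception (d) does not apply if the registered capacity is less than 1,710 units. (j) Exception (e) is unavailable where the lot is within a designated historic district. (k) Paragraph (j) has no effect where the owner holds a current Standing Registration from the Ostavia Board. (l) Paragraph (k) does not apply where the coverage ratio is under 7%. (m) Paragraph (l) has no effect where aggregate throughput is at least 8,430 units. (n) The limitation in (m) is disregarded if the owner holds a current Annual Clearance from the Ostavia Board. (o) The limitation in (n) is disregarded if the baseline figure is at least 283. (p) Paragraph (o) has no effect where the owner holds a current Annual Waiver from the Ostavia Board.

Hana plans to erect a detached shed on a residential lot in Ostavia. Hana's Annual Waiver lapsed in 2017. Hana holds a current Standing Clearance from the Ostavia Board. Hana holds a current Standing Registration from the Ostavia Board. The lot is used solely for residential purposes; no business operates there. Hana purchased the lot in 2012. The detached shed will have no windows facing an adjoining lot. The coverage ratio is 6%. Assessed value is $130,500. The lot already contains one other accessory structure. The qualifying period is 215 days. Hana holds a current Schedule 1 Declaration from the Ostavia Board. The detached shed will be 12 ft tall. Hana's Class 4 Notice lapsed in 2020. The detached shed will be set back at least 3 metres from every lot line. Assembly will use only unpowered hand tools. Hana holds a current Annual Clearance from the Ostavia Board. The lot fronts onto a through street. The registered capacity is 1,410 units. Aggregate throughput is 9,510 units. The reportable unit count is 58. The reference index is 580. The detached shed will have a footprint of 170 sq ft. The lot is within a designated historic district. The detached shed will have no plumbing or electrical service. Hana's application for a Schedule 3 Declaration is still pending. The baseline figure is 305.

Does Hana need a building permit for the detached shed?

Exception (a) requires that the owner holds a current Class 4 Notice from the Ostavia Board; but no current Class 4 Notice is held, so (a) is unavailable.
Exception (b)'s conditions are all satisfied: assembly uses only hand tools; the structure's height is 12 ft, below the 15 ft limit; the setback is at least 3 m on every side. But: (g) operates against (b): a current Standing Clearance is held. So (b) is unavailable.
Exception (c) does not apply: there is no Schedule 3 Declaration in force.
Exception (d) fails — the lot already has another accessory structure.
Exception (e): the reportable unit count is 58, under the 61 limit; the structure's footprint is 170 sq ft, less than the 180 sq ft limit; the qualifying period is 215 days, below the 225 days limit — every condition holds. Under paragraphs (j)–(p): (j) would limit (e) — the lot is in a historic district — but (k) sets (j) aside: (k) applies — a current Standing Registration is held. (l) applies (the coverage ratio is 6%, under the 7% limit), but is set aside by (m): (m) operates — aggregate throughput is 9,510 units, meeting the 8,430 units threshold. (n) applies (a current Annual Clearance is held), but is itself disapplied by (o): (o) operates against (n): the baseline figure is 305, meeting the 283 threshold. (p), which would lift (o), is not engaged — no current Annual Waiver is held. So (e) applies.

No — exception (e) applies; Hana does not need a building permit.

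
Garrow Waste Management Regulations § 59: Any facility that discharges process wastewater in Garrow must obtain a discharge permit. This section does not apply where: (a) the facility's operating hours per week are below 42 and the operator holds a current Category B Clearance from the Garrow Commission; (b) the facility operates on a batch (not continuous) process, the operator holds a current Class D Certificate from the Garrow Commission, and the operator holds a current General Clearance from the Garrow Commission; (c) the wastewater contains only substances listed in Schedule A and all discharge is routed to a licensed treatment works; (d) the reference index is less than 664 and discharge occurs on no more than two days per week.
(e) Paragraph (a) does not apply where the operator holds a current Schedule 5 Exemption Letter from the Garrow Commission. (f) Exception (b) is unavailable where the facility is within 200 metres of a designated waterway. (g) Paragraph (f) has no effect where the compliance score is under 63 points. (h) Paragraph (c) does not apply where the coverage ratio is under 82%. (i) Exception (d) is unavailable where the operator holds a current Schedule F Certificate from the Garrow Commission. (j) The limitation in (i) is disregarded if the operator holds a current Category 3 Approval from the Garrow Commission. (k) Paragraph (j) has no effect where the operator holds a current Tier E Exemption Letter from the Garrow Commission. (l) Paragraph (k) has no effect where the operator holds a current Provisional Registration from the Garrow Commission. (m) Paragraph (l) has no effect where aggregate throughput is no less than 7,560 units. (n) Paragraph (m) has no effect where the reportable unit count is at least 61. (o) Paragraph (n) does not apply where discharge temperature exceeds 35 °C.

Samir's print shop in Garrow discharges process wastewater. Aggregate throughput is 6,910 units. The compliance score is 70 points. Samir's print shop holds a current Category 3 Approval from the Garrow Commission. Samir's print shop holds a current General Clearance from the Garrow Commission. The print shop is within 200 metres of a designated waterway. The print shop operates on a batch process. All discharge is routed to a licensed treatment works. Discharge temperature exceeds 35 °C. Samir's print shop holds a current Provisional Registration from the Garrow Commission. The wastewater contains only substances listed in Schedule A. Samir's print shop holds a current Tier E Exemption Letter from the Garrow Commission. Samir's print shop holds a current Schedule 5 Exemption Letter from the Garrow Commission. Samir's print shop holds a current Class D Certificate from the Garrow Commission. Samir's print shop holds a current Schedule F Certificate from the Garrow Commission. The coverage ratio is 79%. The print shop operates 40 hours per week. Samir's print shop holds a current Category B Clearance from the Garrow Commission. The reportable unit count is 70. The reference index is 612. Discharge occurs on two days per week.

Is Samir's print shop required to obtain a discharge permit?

Exception (a)'s conditions are all satisfied: the facility's operating hours per week are 40, below the 42 limit; a current Category B Clearance is held. Turning to paragraph (e): (e) operates against (a): a current Schedule 5 Exemption Letter is held. (a) is therefore removed.
Exception (b): the facility operates on a batch process; a current Class D Certificate is held; a current General Clearance is held — every condition holds. But applying paragraphs (f)–(g): (f) operates — the print shop is within 200 m of a designated waterway. (g) does not operate here (the compliance score is 70 points, not under 63 points), so (f) stands. Exception (b) does not apply.
Exception (c) is satisfied on its face — the wastewater is Schedule-A-only; discharge is routed to a licensed treatment works. Turning to paragraph (h): (h) operates against (c): the coverage ratio is 79%, under the 82% limit. Exception (c) does not apply.
All of (d)'s requirements are met (the reference index is 612, less than the 664 limit; discharge occurs on no more than two days per week). Under paragraphs (i)–(o): (i) is engaged (a current Schedule F Certificate is held), but is set aside by (j): (j) applies — a current Category 3 Approval is held. (k) is engaged (a current Tier E Exemption Letter is held), but is overridden by (l): (l) operates against (k): a current Provisional Registration is held. (m) is not triggered (aggregate throughput is 6,910 units, short of 7,560 units), so (l) stands. Exception (d) stands.

No — exception (d) applies; Samir's print shop is not required to obtain a discharge permit.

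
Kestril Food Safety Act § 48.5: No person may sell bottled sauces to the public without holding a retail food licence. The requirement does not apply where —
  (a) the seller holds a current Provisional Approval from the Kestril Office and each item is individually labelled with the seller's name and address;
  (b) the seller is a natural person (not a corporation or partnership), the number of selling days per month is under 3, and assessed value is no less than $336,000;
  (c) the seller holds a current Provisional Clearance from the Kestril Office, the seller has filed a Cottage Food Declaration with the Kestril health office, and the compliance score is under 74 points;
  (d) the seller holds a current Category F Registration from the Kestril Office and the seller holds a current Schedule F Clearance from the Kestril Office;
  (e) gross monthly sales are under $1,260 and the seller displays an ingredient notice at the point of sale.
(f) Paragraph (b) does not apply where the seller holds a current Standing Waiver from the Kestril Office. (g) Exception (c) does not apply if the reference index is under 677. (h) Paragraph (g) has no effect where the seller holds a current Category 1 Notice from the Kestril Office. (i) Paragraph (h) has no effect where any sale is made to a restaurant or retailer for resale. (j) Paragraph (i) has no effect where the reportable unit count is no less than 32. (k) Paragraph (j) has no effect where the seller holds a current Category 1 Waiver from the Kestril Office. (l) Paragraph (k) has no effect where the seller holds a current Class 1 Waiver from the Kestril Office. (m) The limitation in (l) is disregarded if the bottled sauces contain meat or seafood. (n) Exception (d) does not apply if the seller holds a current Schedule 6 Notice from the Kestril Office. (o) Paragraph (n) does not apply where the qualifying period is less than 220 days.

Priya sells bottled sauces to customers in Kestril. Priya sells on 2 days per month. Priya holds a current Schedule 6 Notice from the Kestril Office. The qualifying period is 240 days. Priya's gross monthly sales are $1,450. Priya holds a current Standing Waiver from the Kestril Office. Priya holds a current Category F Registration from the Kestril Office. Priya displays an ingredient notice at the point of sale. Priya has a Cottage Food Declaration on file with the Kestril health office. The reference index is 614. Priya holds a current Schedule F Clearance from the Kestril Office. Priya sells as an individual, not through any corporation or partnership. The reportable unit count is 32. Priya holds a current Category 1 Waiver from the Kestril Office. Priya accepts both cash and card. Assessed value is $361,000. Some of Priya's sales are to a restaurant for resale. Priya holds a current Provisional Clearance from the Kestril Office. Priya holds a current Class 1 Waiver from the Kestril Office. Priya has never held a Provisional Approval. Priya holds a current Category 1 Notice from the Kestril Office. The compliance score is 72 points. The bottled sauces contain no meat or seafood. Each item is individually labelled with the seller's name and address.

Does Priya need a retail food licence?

Exception (a) requires that the seller holds a current Provisional Approval from the Kestril Office; but no current Provisional Approval is held, so (a) is unavailable.
Exception (b): the seller is a natural person; the number of selling days per month is 2, under the 3 limit; assessed value is $361,000, meeting the $336,000 threshold — every condition holds. But applying paragraph (f): (f) operates against (b): a current Standing Waiver is held. Exception (b) does not apply.
All of (c)'s requirements are met (a current Provisional Clearance is held; a Cottage Food Declaration is on file; the compliance score is 72 points, under the 74 points limit). Applying paragraphs (g)–(m): (g) operates (the reference index is 614, under the 677 limit), but is displaced by (h): (h) applies — a current Category 1 Notice is held. (i) would limit (h) — some sales are to a restaurant for resale — but (j) sets (i) aside: (j) operates — the reportable unit count is 32, meeting the 32 threshold. (k) is engaged (a current Category 1 Waiver is held), but is displaced by (l): (l) is engaged — a current Class 1 Waiver is held. (m) is not engaged (the bottled sauces contain no meat or seafood), so (l) stands. (c) remains available.
Exception (d)'s conditions are all satisfied: a current Category F Registration is held; a current Schedule F Clearance is held. However, paragraphs (n)–(o) must be considered: (n) operates against (d): a current Schedule 6 Notice is held. (o), which would lift (n), is not engaged — the qualifying period is 240 days, not less than 220 days. So (d) is unavailable.
Exception (e) fails — gross monthly sales are $1,450, not under $1,260.

No — exception (c) applies; Priya is not required to hold a retail food licence.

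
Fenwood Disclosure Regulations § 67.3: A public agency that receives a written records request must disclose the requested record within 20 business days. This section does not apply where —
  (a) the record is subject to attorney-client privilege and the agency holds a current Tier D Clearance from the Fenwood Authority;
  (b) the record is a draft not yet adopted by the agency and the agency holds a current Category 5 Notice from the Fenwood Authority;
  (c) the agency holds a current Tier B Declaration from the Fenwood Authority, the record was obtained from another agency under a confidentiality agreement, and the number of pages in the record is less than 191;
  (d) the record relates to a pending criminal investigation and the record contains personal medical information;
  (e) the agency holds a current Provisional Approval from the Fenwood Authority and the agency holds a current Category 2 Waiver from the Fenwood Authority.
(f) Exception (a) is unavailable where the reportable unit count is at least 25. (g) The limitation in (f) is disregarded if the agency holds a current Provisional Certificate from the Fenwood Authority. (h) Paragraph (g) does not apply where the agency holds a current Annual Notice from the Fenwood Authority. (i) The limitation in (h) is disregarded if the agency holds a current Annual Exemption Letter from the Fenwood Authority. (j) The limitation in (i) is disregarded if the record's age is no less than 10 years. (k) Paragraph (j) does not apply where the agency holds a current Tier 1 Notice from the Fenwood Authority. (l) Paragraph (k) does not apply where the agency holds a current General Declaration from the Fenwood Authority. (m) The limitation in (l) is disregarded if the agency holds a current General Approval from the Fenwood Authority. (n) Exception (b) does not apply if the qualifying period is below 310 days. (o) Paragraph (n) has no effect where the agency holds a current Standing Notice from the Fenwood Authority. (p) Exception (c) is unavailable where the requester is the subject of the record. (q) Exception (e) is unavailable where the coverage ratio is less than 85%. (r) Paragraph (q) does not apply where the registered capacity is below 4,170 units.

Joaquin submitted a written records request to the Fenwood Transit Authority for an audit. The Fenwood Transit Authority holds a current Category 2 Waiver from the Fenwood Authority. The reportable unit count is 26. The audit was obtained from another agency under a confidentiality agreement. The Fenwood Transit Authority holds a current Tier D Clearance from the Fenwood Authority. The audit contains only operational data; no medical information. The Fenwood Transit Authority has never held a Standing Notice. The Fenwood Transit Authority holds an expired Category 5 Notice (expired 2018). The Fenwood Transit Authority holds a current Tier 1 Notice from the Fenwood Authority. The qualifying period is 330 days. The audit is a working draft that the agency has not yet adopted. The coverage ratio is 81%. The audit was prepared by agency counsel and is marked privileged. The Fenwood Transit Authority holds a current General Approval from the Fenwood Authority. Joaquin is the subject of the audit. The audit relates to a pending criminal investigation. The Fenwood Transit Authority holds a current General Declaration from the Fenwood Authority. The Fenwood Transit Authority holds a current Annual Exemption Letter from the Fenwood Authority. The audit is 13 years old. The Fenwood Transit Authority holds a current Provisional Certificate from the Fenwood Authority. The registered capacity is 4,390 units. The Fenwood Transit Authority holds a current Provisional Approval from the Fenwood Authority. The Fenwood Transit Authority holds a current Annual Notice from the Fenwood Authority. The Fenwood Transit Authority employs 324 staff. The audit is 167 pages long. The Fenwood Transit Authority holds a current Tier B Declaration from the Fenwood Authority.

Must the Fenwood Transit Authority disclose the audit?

No — exception (a) applies; the Fenwood Transit Authority is not required to disclose the audit.

Exception (a): the audit is privileged; a current Tier D Clearance is held — every condition holds. Considering the limiting provisions: (f) would limit (a) — the reportable unit count is 26, meeting the 25 threshold — but (g) sets (f) aside: (g) operates against (f): a current Provisional Certificate is held. (h) would limit (g) — a current Annual Notice is held — but (i) sets (h) aside: (i) operates against (h): a current Annual Exemption Letter is held. (j) would limit (i) — the record's age is 13 years, meeting the 10 years threshold — but (k) sets (j) aside: (k) applies — a current Tier 1 Notice is held. (l) is triggered (a current General Declaration is held), but is displaced by (m): (m) is triggered — a current General Approval is held. Exception (a) stands.
Exception (b) does not apply: no current Category 5 Notice is held.
Exception (c)'s conditions are all satisfied: a current Tier B Declaration is held; the audit was obtained under a confidentiality agreement; the number of pages in the record is 167, less than the 191 limit. But: (p) is triggered — Joaquin is the subject of the audit. Exception (c) does not apply.
Exception (d) does not apply: the audit contains only operational data.
Exception (e) is satisfied on its face — a current Provisional Approval is held; a current Category 2 Waiver is held. But: (q) operates against (e): the coverage ratio is 81%, less than the 85% limit. (r), which would lift (q), is not triggered — the registered capacity is 4,390 units, not below 4,170 units. Exception (e) does not apply.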